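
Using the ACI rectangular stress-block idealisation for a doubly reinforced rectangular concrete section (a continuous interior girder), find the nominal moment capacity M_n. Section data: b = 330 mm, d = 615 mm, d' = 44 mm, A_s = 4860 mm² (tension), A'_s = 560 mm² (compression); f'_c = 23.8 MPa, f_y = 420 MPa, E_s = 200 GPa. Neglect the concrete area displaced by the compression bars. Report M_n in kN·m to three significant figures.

M_n ≈ 1000 kN·m

Assume both tension and compression steel yield.
Net tension couple steel: A_s − A'_s = 4300 mm².
a = (A_s − A'_s) f_y / (0.85 f'_c b) = 1806000/(0.85 × 23.8 × 330) = 270.53 mm.
c = a/β₁ = 270.53/0.85 = 318.27 mm; ε'_s = 0.003(c − d')/c = 0.0026 ≥ f_y/E_s = 0.0021, so compression steel does yield.
M_n = (A_s − A'_s) f_y (d − a/2) + A'_s f_y (d − d') = [1806000 × (615 − 135.265) + 235200 × (615 − 44)] × 10⁻⁶ = 866.40 + 134.30 = 1000.70 kN·m.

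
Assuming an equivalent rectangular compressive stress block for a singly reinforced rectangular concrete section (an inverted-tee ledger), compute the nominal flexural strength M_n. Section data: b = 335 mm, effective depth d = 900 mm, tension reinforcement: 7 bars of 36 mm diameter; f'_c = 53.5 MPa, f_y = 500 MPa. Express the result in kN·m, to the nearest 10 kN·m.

M_n ≈ 2790 kN·m

A_s = 7 × 1018 = 7126 mm².
T = A_s f_y = 7126 × 500 = 3563000 N = 3563 kN.
From C = T: a = T/(0.85 f'_c b) = 3563000/(0.85 × 53.5 × 335) = 233.88 mm.
M_n = T(d − a/2) = 3563 kN × (900 − 116.94) mm = 2790.04 kN·m.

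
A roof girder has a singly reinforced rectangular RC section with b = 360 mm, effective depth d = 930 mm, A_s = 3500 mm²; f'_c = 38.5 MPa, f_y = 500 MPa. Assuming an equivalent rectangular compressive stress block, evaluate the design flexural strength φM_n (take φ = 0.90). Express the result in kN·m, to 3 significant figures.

T = A_s f_y = 3500 × 500 = 1750000 N = 1750 kN.
From C = T: a = T/(0.85 f'_c b) = 1750000/(0.85 × 38.5 × 360) = 148.54 mm.
M_n = T(d − a/2) = 1750 kN × (930 − 74.27) mm = 1497.53 kN·m.
φM_n = 0.90 × 1497.53 = 1347.78 kN·m.

φM_n ≈ 1350 kN·m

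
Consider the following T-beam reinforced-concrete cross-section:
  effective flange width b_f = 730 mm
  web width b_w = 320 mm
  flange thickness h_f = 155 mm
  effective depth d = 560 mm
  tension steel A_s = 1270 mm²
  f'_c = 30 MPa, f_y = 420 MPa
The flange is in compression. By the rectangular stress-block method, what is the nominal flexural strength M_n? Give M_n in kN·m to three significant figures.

Tension: T = A_s f_y = 1270 × 420 = 533400 N.
Try a within the flange: a = T/(0.85 f'_c b_f) = 533400/(0.85 × 30 × 730) = 28.65 mm.
Since a = 28.65 ≤ h_f = 155 mm, the stress block lies entirely in the flange; analyse as a rectangular beam of width b_f.
M_n = T(d − a/2) = 533400 × (560 − 14.325) = 291.06 × 10⁶ N·mm.
M_n = 291.06 kN·m.

M_n ≈ 291 kN·m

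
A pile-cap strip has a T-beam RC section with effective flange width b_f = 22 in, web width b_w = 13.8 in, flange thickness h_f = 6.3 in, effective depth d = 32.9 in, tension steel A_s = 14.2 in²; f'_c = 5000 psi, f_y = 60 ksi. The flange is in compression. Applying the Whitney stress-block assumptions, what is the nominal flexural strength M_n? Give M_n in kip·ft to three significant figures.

Tension: T = A_s f_y = 14.2 × 60 = 852 kips.
Try a within the flange: a = T/(0.85 f'_c b_f) = 852/(0.85 × 5 × 22) = 9.112 in.
a = 9.112 > h_f = 6.3 in: the block extends into the web. Split into flange-overhang and web parts.
C_f = 0.85 f'_c (b_f − b_w) h_f = 0.85 × 5 × (22 − 13.8) × 6.3 = 219.6 kips.
Remaining web compression depth: a_w = (T − C_f)/(0.85 f'_c b_w) = (852 − 219.6)/(0.85 × 5 × 13.8) = 10.783 in.
M_n = C_f(d − h_f/2) + (T − C_f)(d − a_w/2) = 219.6 × (32.9 − 3.15) + 632.4 × (32.9 − 5.3915) = 6533.1 + 17396.4 = 23929.5 kip·in.
M_n = 23929.5/12 = 1994.13 kip·ft.

M_n ≈ 1990 kip·ft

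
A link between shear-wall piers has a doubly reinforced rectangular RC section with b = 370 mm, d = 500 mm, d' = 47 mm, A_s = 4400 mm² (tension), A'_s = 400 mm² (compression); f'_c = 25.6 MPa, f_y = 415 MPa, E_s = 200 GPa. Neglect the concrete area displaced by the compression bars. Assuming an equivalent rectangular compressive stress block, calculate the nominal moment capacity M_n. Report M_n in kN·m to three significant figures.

Assume both tension and compression steel yield.
Net tension couple steel: A_s − A'_s = 4000 mm².
a = (A_s − A'_s) f_y / (0.85 f'_c b) = 1660000/(0.85 × 25.6 × 370) = 206.18 mm.
c = a/β₁ = 206.18/0.85 = 242.56 mm; ε'_s = 0.003(c − d')/c = 0.0024 ≥ f_y/E_s = 0.0021, so compression steel does yield.
M_n = (A_s − A'_s) f_y (d − a/2) + A'_s f_y (d − d') = [1660000 × (500 − 103.09) + 166000 × (500 − 47)] × 10⁻⁶ = 658.87 + 75.20 = 734.07 kN·m.

M_n ≈ 734 kN·m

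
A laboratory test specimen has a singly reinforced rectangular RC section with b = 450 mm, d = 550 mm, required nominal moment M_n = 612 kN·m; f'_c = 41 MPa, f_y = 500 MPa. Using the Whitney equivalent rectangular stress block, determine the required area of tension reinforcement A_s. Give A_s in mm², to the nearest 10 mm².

A_s ≈ 2390 mm²

With M_n = 0.85 f'_c a b (d − a/2), solve the quadratic for a:
a = d − √(d² − 2M_n/(0.85 f'_c b)) = 550 − √(550² − 2 × 612×10⁶/(0.85 × 41 × 450)) = 76.24 mm.
A_s = 0.85 f'_c a b / f_y = 0.85 × 41 × 76.24 × 450 / 500 = 2391.3 mm².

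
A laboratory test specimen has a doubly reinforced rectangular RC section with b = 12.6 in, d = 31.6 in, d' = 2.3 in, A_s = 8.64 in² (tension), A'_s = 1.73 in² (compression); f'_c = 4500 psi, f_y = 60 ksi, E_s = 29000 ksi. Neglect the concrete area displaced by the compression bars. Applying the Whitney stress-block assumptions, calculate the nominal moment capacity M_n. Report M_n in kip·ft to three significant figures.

Assume both steels yield.
a = (A_s − A'_s) f_y/(0.85 f'_c b) = (8.64 − 1.73) × 60/(0.85 × 4.5 × 12.6) = 8.603 in.
c = a/β₁ = 8.603/0.825 = 10.428 in; ε'_s = 0.003(c − d')/c = 0.0023 ≥ ε_y = 0.0021, so the compression steel yields.
M_n = (A_s − A'_s) f_y (d − a/2) + A'_s f_y (d − d') = 414.6 × (31.6 − 4.3015) + 103.8 × (31.6 − 2.3) = 11318.0 + 3041.3 = 14359.3 kip·in = 14359.3/12 = 1196.61 kip·ft.

M_n ≈ 1200 kip·ft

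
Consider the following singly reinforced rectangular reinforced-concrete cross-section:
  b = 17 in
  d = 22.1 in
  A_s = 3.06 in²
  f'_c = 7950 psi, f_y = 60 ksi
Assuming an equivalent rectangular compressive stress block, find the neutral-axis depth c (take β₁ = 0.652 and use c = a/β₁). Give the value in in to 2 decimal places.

T = A_s f_y = 3.06 × 60 = 183.6 kips.
a = T/(0.85 f'_c b) = 183.6/(0.85 × 7.95 × 17) = 1.5982 in.
With β₁ = 0.652, c = a/β₁ = 1.5982/0.652 = 2.45 in.

c ≈ 2.45 in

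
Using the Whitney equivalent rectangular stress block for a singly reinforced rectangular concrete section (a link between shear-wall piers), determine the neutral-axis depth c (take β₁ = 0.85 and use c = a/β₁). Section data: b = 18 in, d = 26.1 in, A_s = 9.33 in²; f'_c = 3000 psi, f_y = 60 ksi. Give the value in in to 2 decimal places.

T = A_s f_y = 9.33 × 60 = 559.8 kips.
a = T/(0.85 f'_c b) = 559.8/(0.85 × 3 × 18) = 12.1961 in.
With β₁ = 0.85, c = a/β₁ = 12.1961/0.85 = 14.35 in.

c ≈ 14.35 in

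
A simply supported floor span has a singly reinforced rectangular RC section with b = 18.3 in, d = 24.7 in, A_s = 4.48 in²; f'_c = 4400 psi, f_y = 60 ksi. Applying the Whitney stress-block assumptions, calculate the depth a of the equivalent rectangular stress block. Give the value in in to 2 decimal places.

a ≈ 3.93 in

T = A_s f_y = 4.48 × 60 = 268.8 kips.
a = T/(0.85 f'_c b) = 268.8/(0.85 × 4.4 × 18.3) = 3.93 in.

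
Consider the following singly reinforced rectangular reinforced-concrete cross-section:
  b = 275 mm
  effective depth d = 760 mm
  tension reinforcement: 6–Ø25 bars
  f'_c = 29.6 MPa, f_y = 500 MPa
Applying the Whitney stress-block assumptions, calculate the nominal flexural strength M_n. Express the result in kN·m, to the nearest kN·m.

A_s = 6 × 491 = 2946 mm².
T = A_s f_y = 2946 × 500 = 1473000 N = 1473 kN.
From C = T: a = T/(0.85 f'_c b) = 1473000/(0.85 × 29.6 × 275) = 212.89 mm.
M_n = T(d − a/2) = 1473 kN × (760 − 106.445) mm = 962.69 kN·m.

M_n ≈ 963 kN·m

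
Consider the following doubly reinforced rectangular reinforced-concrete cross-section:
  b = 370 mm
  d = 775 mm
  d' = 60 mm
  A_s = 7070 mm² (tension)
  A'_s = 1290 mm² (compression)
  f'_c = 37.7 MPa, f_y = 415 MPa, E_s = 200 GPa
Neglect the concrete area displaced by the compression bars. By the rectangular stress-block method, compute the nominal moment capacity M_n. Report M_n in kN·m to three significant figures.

Assume both tension and compression steel yield.
Net tension couple steel: A_s − A'_s = 5780 mm².
a = (A_s − A'_s) f_y / (0.85 f'_c b) = 2398700/(0.85 × 37.7 × 370) = 202.31 mm.
c = a/β₁ = 202.31/0.781 = 259.04 mm; ε'_s = 0.003(c − d')/c = 0.0023 ≥ f_y/E_s = 0.0021, so compression steel does yield.
M_n = (A_s − A'_s) f_y (d − a/2) + A'_s f_y (d − d') = [2398700 × (775 − 101.155) + 535350 × (775 − 60)] × 10⁻⁶ = 1616.35 + 382.78 = 1999.13 kN·m.

M_n ≈ 2000 kN·m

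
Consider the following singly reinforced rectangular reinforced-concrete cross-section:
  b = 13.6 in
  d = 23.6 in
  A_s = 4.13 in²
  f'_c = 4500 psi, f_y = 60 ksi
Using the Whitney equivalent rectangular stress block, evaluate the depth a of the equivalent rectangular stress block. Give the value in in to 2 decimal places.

T = A_s f_y = 4.13 × 60 = 247.8 kips.
a = T/(0.85 f'_c b) = 247.8/(0.85 × 4.5 × 13.6) = 4.76 in.

a ≈ 4.76 in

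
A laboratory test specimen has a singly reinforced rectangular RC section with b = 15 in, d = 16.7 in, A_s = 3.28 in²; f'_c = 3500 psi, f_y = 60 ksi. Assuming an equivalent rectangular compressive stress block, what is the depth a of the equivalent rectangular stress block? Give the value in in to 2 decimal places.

T = A_s f_y = 3.28 × 60 = 196.8 kips.
a = T/(0.85 f'_c b) = 196.8/(0.85 × 3.5 × 15) = 4.41 in.

a ≈ 4.41 in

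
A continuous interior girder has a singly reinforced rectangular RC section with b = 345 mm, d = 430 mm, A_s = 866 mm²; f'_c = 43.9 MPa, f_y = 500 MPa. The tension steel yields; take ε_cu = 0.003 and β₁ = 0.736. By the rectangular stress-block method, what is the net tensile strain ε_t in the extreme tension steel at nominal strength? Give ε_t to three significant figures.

ε_t ≈ 0.0252

a = A_s f_y/(0.85 f'_c b) = 33.63 mm.
β₁ = 0.736, so c = a/β₁ = 33.63/0.736 = 45.69 mm.
From the linear strain diagram with ε_cu = 0.003: ε_t = 0.003 (d − c)/c = 0.003 × (430 − 45.69)/45.69 = 0.0252.
Since ε_t ≥ 0.005, the section is tension-controlled.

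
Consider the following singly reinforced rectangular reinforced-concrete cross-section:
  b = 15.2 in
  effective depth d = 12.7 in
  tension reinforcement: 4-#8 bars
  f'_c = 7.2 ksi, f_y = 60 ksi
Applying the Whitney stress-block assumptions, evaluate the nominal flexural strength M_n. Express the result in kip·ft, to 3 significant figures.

M_n ≈ 185 kip·ft

A_s = 4 × 0.79 = 3.16 in².
T = A_s f_y = 3.16 × 60 = 189.6 kips.
a = T/(0.85 f'_c b) = 189.6/(0.85 × 7.2 × 15.2) = 2.038 in.
M_n = T(d − a/2) = 189.6 × (12.7 − 1.019) = 2214.7 kip·in = 2214.7/12 = 184.56 kip·ft.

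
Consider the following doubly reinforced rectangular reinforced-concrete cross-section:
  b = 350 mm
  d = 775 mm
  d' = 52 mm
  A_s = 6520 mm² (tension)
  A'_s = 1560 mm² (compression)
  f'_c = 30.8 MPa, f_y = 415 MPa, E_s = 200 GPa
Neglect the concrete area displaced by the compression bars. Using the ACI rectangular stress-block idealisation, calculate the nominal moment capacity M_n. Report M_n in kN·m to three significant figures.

M_n ≈ 1830 kN·m

Assume both tension and compression steel yield.
Net tension couple steel: A_s − A'_s = 4960 mm².
a = (A_s − A'_s) f_y / (0.85 f'_c b) = 2058400/(0.85 × 30.8 × 350) = 224.64 mm.
c = a/β₁ = 224.64/0.83 = 270.65 mm; ε'_s = 0.003(c − d')/c = 0.0024 ≥ f_y/E_s = 0.0021, so compression steel does yield.
M_n = (A_s − A'_s) f_y (d − a/2) + A'_s f_y (d − d') = [2058400 × (775 − 112.32) + 647400 × (775 − 52)] × 10⁻⁶ = 1364.06 + 468.07 = 1832.13 kN·m.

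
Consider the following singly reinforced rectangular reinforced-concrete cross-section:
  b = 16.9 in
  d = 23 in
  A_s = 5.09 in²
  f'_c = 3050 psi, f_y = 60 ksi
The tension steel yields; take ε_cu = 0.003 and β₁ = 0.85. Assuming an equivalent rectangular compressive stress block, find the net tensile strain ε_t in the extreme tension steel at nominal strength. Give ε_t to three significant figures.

a = A_s f_y/(0.85 f'_c b) = 6.970 in.
β₁ = 0.85, so c = a/β₁ = 6.970/0.85 = 8.200 in.
From the linear strain diagram with ε_cu = 0.003: ε_t = 0.003 (d − c)/c = 0.003 × (23 − 8.200)/8.200 = 0.00541.
Since ε_t ≥ 0.005, the section is tension-controlled.

ε_t ≈ 0.00541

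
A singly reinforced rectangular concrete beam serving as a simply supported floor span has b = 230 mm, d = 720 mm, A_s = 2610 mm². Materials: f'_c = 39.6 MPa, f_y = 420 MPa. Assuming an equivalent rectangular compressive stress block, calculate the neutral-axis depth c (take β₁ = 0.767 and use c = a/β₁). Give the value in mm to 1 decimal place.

T = A_s f_y = 2610 × 420 = 1096200 N = 1096.2 kN.
Setting C = 0.85 f'_c a b equal to T: a = 1096200/(0.85 × 39.6 × 230) = 141.595 mm.
With β₁ = 0.767, c = a/β₁ = 141.595/0.767 = 184.6 mm.

c ≈ 184.6 mm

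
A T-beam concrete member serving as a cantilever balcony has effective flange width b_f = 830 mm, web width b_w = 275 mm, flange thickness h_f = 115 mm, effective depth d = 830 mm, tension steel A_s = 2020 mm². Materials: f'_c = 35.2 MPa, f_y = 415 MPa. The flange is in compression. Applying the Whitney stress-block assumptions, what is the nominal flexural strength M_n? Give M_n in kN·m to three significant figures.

Tension: T = A_s f_y = 2020 × 415 = 838300 N.
Try a within the flange: a = T/(0.85 f'_c b_f) = 838300/(0.85 × 35.2 × 830) = 33.76 mm.
Since a = 33.76 ≤ h_f = 115 mm, the stress block lies entirely in the flange; analyse as a rectangular beam of width b_f.
M_n = T(d − a/2) = 838300 × (830 − 16.88) = 681.64 × 10⁶ N·mm.
M_n = 681.64 kN·m.

M_n ≈ 682 kN·m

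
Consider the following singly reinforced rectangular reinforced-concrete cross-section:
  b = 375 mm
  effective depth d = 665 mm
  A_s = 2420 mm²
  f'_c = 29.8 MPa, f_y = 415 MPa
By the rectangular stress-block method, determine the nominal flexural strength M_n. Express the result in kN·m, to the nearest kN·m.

M_n ≈ 615 kN·m

T = A_s f_y = 2420 × 415 = 1004300 N = 1004.3 kN.
From C = T: a = T/(0.85 f'_c b) = 1004300/(0.85 × 29.8 × 375) = 105.73 mm.
M_n = T(d − a/2) = 1004.3 kN × (665 − 52.865) mm = 614.77 kN·m.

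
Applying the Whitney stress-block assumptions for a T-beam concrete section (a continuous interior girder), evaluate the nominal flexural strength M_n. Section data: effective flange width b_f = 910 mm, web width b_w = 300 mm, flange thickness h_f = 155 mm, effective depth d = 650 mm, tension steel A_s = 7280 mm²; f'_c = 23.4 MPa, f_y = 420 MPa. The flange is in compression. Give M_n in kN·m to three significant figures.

M_n ≈ 1730 kN·m

Tension: T = A_s f_y = 7280 × 420 = 3057600 N.
Try a within the flange: a = T/(0.85 f'_c b_f) = 3057600/(0.85 × 23.4 × 910) = 168.93 mm.
a = 168.93 > h_f = 155 mm: the block extends into the web. Split into flange-overhang and web parts.
C_f = 0.85 f'_c (b_f − b_w) h_f = 0.85 × 23.4 × (910 − 300) × 155 = 1880600 N.
Remaining web compression depth: a_w = (T − C_f)/(0.85 f'_c b_w) = (3057600 − 1880600)/(0.85 × 23.4 × 300) = 197.25 mm.
M_n = C_f(d − h_f/2) + (T − C_f)(d − a_w/2) = 1880600 × (650 − 77.5) + 1177000 × (650 − 98.625) = 1076.64 + 648.97 = 1725.61 × 10⁶ N·mm.
M_n = 1725.61 kN·m.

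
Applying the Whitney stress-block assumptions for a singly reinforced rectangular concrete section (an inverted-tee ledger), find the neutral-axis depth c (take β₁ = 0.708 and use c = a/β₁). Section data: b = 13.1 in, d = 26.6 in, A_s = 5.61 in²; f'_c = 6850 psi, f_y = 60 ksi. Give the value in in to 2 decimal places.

T = A_s f_y = 5.61 × 60 = 336.6 kips.
a = T/(0.85 f'_c b) = 336.6/(0.85 × 6.85 × 13.1) = 4.4130 in.
With β₁ = 0.708, c = a/β₁ = 4.4130/0.708 = 6.23 in.

c ≈ 6.23 in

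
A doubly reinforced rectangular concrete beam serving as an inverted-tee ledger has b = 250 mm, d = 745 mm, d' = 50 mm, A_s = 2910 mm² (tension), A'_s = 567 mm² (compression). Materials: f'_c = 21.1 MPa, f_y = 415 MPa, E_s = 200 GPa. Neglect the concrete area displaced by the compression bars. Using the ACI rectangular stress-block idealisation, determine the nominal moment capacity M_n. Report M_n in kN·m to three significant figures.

Assume both tension and compression steel yield.
Net tension couple steel: A_s − A'_s = 2343 mm².
a = (A_s − A'_s) f_y / (0.85 f'_c b) = 972345/(0.85 × 21.1 × 250) = 216.86 mm.
c = a/β₁ = 216.86/0.85 = 255.13 mm; ε'_s = 0.003(c − d')/c = 0.0024 ≥ f_y/E_s = 0.0021, so compression steel does yield.
M_n = (A_s − A'_s) f_y (d − a/2) + A'_s f_y (d − d') = [972345 × (745 − 108.43) + 235305 × (745 − 50)] × 10⁻⁶ = 618.97 + 163.54 = 782.51 kN·m.

M_n ≈ 783 kN·m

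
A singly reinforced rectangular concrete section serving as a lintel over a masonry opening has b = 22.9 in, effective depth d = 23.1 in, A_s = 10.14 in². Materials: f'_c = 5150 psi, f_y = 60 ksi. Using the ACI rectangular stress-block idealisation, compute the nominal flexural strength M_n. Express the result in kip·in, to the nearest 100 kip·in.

M_n ≈ 12200 kip·in

T = A_s f_y = 10.14 × 60 = 608.4 kips.
a = T/(0.85 f'_c b) = 608.4/(0.85 × 5.15 × 22.9) = 6.069 in.
M_n = T(d − a/2) = 608.4 × (23.1 − 3.0345) = 12207.9 kip·in.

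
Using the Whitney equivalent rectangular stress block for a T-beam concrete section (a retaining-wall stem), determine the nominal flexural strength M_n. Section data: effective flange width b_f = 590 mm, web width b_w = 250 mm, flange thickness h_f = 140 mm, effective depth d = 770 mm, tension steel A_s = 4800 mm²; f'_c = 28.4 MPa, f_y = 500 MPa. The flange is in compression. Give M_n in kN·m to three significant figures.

M_n ≈ 1640 kN·m

Tension: T = A_s f_y = 4800 × 500 = 2400000 N.
Try a within the flange: a = T/(0.85 f'_c b_f) = 2400000/(0.85 × 28.4 × 590) = 168.51 mm.
a = 168.51 > h_f = 140 mm: the block extends into the web. Split into flange-overhang and web parts.
C_f = 0.85 f'_c (b_f − b_w) h_f = 0.85 × 28.4 × (590 − 250) × 140 = 1149064 N.
Remaining web compression depth: a_w = (T − C_f)/(0.85 f'_c b_w) = (2400000 − 1149064)/(0.85 × 28.4 × 250) = 207.28 mm.
M_n = C_f(d − h_f/2) + (T − C_f)(d − a_w/2) = 1149064 × (770 − 70) + 1250936 × (770 − 103.64) = 804.34 + 833.57 = 1637.91 × 10⁶ N·mm.
M_n = 1637.91 kN·m.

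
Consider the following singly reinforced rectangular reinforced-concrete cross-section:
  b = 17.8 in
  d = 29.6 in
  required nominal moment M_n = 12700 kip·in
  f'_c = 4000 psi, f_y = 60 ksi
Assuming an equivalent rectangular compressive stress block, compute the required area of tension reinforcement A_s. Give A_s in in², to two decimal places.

From M_n = 0.85 f'_c a b (d − a/2):
a = d − √(d² − 2M_n/(0.85 f'_c b)) = 29.6 − √(29.6² − 2 × 12700/(0.85 × 4 × 17.8)) = 8.235 in.
A_s = 0.85 f'_c a b / f_y = 0.85 × 4 × 8.235 × 17.8 / 60 = 8.306 in².

A_s ≈ 8.31 in²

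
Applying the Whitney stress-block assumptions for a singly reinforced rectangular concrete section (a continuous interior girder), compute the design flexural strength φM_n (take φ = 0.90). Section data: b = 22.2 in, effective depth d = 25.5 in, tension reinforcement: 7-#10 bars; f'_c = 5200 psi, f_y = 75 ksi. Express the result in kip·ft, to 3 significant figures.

φM_n ≈ 1110 kip·ft

A_s = 7 × 1.27 = 8.89 in².
T = A_s f_y = 8.89 × 75 = 666.75 kips.
a = T/(0.85 f'_c b) = 666.75/(0.85 × 5.2 × 22.2) = 6.795 in.
M_n = T(d − a/2) = 666.75 × (25.5 − 3.3975) = 14736.8 kip·in = 14736.8/12 = 1228.07 kip·ft.
φM_n = 0.90 × 1228.07 = 1105.26 kip·ft.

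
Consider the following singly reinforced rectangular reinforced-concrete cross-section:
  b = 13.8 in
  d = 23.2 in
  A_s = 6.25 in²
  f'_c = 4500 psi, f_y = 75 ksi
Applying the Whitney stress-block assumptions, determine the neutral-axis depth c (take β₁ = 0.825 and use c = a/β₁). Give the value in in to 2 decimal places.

c ≈ 10.76 in

T = A_s f_y = 6.25 × 75 = 468.75 kips.
a = T/(0.85 f'_c b) = 468.75/(0.85 × 4.5 × 13.8) = 8.8804 in.
With β₁ = 0.825, c = a/β₁ = 8.8804/0.825 = 10.76 in.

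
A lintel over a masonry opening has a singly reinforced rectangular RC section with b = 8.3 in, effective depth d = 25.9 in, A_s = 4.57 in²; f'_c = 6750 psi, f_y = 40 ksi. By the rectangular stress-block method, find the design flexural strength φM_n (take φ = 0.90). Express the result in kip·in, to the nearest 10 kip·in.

φM_n ≈ 3950 kip·in

T = A_s f_y = 4.57 × 40 = 182.8 kips.
a = T/(0.85 f'_c b) = 182.8/(0.85 × 6.75 × 8.3) = 3.839 in.
M_n = T(d − a/2) = 182.8 × (25.9 − 1.9195) = 4383.6 kip·in.
φM_n = 0.90 × 4383.6 = 3945.2 kip·in.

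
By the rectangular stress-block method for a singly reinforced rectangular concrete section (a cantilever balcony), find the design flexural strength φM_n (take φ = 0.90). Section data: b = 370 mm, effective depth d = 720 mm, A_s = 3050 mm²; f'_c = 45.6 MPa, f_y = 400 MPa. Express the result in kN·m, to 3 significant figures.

φM_n ≈ 744 kN·m

T = A_s f_y = 3050 × 400 = 1220000 N = 1220 kN.
From C = T: a = T/(0.85 f'_c b) = 1220000/(0.85 × 45.6 × 370) = 85.07 mm.
M_n = T(d − a/2) = 1220 kN × (720 − 42.535) mm = 826.51 kN·m.
φM_n = 0.90 × 826.51 = 743.86 kN·m.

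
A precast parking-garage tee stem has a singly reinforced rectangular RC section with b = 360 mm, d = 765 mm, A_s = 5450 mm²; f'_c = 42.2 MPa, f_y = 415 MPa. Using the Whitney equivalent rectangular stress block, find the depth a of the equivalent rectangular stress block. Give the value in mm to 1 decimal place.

T = A_s f_y = 5450 × 415 = 2261750 N = 2261.75 kN.
Setting C = 0.85 f'_c a b equal to T: a = 2261750/(0.85 × 42.2 × 360) = 175.2 mm.

a ≈ 175.2 mm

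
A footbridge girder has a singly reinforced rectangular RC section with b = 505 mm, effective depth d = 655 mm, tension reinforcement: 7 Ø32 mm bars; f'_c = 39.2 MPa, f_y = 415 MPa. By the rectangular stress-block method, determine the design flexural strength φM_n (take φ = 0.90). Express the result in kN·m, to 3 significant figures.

A_s = 7 × 804 = 5628 mm².
T = A_s f_y = 5628 × 415 = 2335620 N = 2335.62 kN.
From C = T: a = T/(0.85 f'_c b) = 2335620/(0.85 × 39.2 × 505) = 138.81 mm.
M_n = T(d − a/2) = 2335.62 kN × (655 − 69.405) mm = 1367.73 kN·m.
φM_n = 0.90 × 1367.73 = 1230.96 kN·m.

φM_n ≈ 1230 kN·m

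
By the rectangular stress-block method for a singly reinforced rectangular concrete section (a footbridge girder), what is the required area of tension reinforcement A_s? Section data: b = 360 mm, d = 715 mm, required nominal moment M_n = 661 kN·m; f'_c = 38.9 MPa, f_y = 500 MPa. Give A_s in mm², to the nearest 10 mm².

With M_n = 0.85 f'_c a b (d − a/2), solve the quadratic for a:
a = d − √(d² − 2M_n/(0.85 f'_c b)) = 715 − √(715² − 2 × 661×10⁶/(0.85 × 38.9 × 360)) = 82.41 mm.
A_s = 0.85 f'_c a b / f_y = 0.85 × 38.9 × 82.41 × 360 / 500 = 1961.9 mm².

A_s ≈ 1960 mm²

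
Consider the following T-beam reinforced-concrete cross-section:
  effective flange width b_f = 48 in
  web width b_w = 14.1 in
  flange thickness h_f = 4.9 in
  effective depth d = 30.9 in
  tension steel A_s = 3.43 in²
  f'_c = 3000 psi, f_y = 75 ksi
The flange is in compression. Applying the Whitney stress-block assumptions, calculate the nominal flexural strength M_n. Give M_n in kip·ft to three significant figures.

M_n ≈ 640 kip·ft

Tension: T = A_s f_y = 3.43 × 75 = 257.25 kips.
Try a within the flange: a = T/(0.85 f'_c b_f) = 257.25/(0.85 × 3 × 48) = 2.102 in.
Since a = 2.102 ≤ h_f = 4.9 in, the stress block lies entirely in the flange; analyse as a rectangular beam of width b_f.
M_n = T(d − a/2) = 257.25 × (30.9 − 1.051) = 7678.7 kip·in.
M_n = 7678.7/12 = 639.89 kip·ft.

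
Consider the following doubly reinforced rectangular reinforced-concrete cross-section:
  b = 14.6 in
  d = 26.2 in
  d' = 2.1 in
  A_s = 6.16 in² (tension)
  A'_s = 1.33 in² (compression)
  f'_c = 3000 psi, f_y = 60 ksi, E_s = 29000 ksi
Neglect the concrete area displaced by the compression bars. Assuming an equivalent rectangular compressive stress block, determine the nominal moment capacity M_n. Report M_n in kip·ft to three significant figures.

Assume both steels yield.
a = (A_s − A'_s) f_y/(0.85 f'_c b) = (6.16 − 1.33) × 60/(0.85 × 3 × 14.6) = 7.784 in.
c = a/β₁ = 7.784/0.85 = 9.158 in; ε'_s = 0.003(c − d')/c = 0.0023 ≥ ε_y = 0.0021, so the compression steel yields.
M_n = (A_s − A'_s) f_y (d − a/2) + A'_s f_y (d − d') = 289.8 × (26.2 − 3.892) + 79.8 × (26.2 − 2.1) = 6464.9 + 1923.2 = 8388.1 kip·in = 8388.1/12 = 699.01 kip·ft.

M_n ≈ 699 kip·ft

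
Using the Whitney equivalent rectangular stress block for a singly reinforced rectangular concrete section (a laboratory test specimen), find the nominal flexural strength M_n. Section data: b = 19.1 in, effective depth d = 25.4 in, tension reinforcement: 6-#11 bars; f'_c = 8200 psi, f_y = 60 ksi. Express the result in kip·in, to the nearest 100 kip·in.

A_s = 6 × 1.56 = 9.36 in².
T = A_s f_y = 9.36 × 60 = 561.6 kips.
a = T/(0.85 f'_c b) = 561.6/(0.85 × 8.2 × 19.1) = 4.219 in.
M_n = T(d − a/2) = 561.6 × (25.4 − 2.1095) = 13079.9 kip·in.

M_n ≈ 13100 kip·in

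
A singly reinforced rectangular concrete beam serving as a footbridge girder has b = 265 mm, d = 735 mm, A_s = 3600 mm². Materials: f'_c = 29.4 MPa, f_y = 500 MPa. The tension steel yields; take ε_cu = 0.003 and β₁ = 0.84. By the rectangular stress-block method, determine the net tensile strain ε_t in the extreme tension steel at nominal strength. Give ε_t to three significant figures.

ε_t ≈ 0.00381

a = A_s f_y/(0.85 f'_c b) = 271.81 mm.
β₁ = 0.84, so c = a/β₁ = 271.81/0.84 = 323.58 mm.
From the linear strain diagram with ε_cu = 0.003: ε_t = 0.003 (d − c)/c = 0.003 × (735 − 323.58)/323.58 = 0.00381.
ε_t < 0.004 — the section is over-reinforced for flexure under ACI limits.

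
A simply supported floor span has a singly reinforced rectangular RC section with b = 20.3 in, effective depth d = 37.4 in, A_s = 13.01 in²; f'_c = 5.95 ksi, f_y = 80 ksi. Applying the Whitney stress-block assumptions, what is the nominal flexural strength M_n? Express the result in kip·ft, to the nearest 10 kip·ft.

M_n ≈ 2800 kip·ft

T = A_s f_y = 13.01 × 80 = 1040.8 kips.
a = T/(0.85 f'_c b) = 1040.8/(0.85 × 5.95 × 20.3) = 10.138 in.
M_n = T(d − a/2) = 1040.8 × (37.4 − 5.069) = 33650.1 kip·in = 33650.1/12 = 2804.18 kip·ft.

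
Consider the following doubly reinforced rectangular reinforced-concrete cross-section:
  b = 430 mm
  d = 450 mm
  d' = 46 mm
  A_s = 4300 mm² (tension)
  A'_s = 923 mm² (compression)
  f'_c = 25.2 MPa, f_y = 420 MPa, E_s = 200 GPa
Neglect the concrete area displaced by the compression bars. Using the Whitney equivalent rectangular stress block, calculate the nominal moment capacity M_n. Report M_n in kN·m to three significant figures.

Assume both tension and compression steel yield.
Net tension couple steel: A_s − A'_s = 3377 mm².
a = (A_s − A'_s) f_y / (0.85 f'_c b) = 1418340/(0.85 × 25.2 × 430) = 153.99 mm.
c = a/β₁ = 153.99/0.85 = 181.16 mm; ε'_s = 0.003(c − d')/c = 0.0022 ≥ f_y/E_s = 0.0021, so compression steel does yield.
M_n = (A_s − A'_s) f_y (d − a/2) + A'_s f_y (d − d') = [1418340 × (450 − 76.995) + 387660 × (450 − 46)] × 10⁻⁶ = 529.05 + 156.61 = 685.66 kN·m.

M_n ≈ 686 kN·m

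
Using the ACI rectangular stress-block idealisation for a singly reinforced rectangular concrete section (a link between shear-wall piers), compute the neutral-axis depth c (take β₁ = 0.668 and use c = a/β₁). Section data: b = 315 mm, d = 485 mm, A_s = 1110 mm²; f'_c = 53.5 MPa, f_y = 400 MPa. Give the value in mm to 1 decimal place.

c ≈ 46.4 mm

T = A_s f_y = 1110 × 400 = 444000 N = 444 kN.
Setting C = 0.85 f'_c a b equal to T: a = 444000/(0.85 × 53.5 × 315) = 30.996 mm.
With β₁ = 0.668, c = a/β₁ = 30.996/0.668 = 46.4 mm.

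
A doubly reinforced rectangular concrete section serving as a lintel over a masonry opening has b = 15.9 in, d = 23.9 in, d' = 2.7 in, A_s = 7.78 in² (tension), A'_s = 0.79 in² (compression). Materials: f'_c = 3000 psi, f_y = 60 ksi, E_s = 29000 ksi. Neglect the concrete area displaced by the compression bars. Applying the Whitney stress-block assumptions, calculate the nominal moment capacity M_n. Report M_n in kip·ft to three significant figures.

Assume both steels yield.
a = (A_s − A'_s) f_y/(0.85 f'_c b) = (7.78 − 0.79) × 60/(0.85 × 3 × 15.9) = 10.344 in.
c = a/β₁ = 10.344/0.85 = 12.169 in; ε'_s = 0.003(c − d')/c = 0.0023 ≥ ε_y = 0.0021, so the compression steel yields.
M_n = (A_s − A'_s) f_y (d − a/2) + A'_s f_y (d − d') = 419.4 × (23.9 − 5.172) + 47.4 × (23.9 − 2.7) = 7854.5 + 1004.9 = 8859.4 kip·in = 8859.4/12 = 738.28 kip·ft.

M_n ≈ 738 kip·ft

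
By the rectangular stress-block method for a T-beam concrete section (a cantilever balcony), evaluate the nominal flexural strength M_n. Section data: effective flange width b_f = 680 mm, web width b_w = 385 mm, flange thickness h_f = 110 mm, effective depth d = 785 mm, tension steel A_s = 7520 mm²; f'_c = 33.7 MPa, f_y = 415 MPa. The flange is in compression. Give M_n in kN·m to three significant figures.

Tension: T = A_s f_y = 7520 × 415 = 3120800 N.
Try a within the flange: a = T/(0.85 f'_c b_f) = 3120800/(0.85 × 33.7 × 680) = 160.22 mm.
a = 160.22 > h_f = 110 mm: the block extends into the web. Split into flange-overhang and web parts.
C_f = 0.85 f'_c (b_f − b_w) h_f = 0.85 × 33.7 × (680 − 385) × 110 = 929530 N.
Remaining web compression depth: a_w = (T − C_f)/(0.85 f'_c b_w) = (3120800 − 929530)/(0.85 × 33.7 × 385) = 198.69 mm.
M_n = C_f(d − h_f/2) + (T − C_f)(d − a_w/2) = 929530 × (785 − 55) + 2191270 × (785 − 99.345) = 678.56 + 1502.46 = 2181.02 × 10⁶ N·mm.
M_n = 2181.02 kN·m.

M_n ≈ 2180 kN·m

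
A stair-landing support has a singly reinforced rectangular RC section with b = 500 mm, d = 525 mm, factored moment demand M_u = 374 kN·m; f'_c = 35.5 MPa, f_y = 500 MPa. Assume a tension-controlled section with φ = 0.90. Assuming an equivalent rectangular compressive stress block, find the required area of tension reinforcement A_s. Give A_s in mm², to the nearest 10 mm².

A_s ≈ 1670 mm²

M_n = M_u/φ = 374/0.90 = 415.556 kN·m.
With M_n = 0.85 f'_c a b (d − a/2), solve the quadratic for a:
a = d − √(d² − 2M_n/(0.85 f'_c b)) = 525 − √(525² − 2 × 415.556×10⁶/(0.85 × 35.5 × 500)) = 55.38 mm.
A_s = 0.85 f'_c a b / f_y = 0.85 × 35.5 × 55.38 × 500 / 500 = 1671.1 mm².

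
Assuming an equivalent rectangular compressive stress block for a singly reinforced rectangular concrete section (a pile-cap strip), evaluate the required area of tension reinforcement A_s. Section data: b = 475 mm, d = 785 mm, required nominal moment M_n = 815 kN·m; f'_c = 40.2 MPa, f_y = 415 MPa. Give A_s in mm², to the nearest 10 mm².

With M_n = 0.85 f'_c a b (d − a/2), solve the quadratic for a:
a = d − √(d² − 2M_n/(0.85 f'_c b)) = 785 − √(785² − 2 × 815×10⁶/(0.85 × 40.2 × 475)) = 66.81 mm.
A_s = 0.85 f'_c a b / f_y = 0.85 × 40.2 × 66.81 × 475 / 415 = 2613.0 mm².

A_s ≈ 2610 mm²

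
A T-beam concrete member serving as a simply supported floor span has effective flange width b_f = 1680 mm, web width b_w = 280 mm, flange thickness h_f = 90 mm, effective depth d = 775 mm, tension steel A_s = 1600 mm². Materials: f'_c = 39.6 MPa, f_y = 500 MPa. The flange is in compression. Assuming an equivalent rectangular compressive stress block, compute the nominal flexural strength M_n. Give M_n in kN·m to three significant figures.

M_n ≈ 614 kN·m

Tension: T = A_s f_y = 1600 × 500 = 800000 N.
Try a within the flange: a = T/(0.85 f'_c b_f) = 800000/(0.85 × 39.6 × 1680) = 14.15 mm.
Since a = 14.15 ≤ h_f = 90 mm, the stress block lies entirely in the flange; analyse as a rectangular beam of width b_f.
M_n = T(d − a/2) = 800000 × (775 − 7.075) = 614.34 × 10⁶ N·mm.
M_n = 614.34 kN·m.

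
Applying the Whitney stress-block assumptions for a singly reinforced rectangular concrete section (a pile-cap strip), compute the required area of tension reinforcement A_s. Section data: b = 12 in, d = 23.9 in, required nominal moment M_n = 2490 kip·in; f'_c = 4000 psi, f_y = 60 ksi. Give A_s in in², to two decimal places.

From M_n = 0.85 f'_c a b (d − a/2):
a = d − √(d² − 2M_n/(0.85 f'_c b)) = 23.9 − √(23.9² − 2 × 2490/(0.85 × 4 × 12)) = 2.707 in.
A_s = 0.85 f'_c a b / f_y = 0.85 × 4 × 2.707 × 12 / 60 = 1.841 in².

A_s ≈ 1.84 in²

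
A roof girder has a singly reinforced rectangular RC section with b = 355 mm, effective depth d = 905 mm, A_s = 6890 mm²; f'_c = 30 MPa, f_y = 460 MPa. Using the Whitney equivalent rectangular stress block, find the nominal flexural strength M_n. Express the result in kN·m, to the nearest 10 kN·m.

T = A_s f_y = 6890 × 460 = 3169400 N = 3169.4 kN.
From C = T: a = T/(0.85 f'_c b) = 3169400/(0.85 × 30 × 355) = 350.11 mm.
M_n = T(d − a/2) = 3169.4 kN × (905 − 175.055) mm = 2313.49 kN·m.

M_n ≈ 2310 kN·m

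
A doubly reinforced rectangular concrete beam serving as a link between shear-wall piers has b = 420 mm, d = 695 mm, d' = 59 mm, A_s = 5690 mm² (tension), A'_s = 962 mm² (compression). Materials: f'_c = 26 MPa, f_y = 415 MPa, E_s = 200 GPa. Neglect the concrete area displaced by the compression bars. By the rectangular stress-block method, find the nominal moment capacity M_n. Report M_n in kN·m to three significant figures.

Assume both tension and compression steel yield.
Net tension couple steel: A_s − A'_s = 4728 mm².
a = (A_s − A'_s) f_y / (0.85 f'_c b) = 1962120/(0.85 × 26 × 420) = 211.39 mm.
c = a/β₁ = 211.39/0.85 = 248.69 mm; ε'_s = 0.003(c − d')/c = 0.0023 ≥ f_y/E_s = 0.0021, so compression steel does yield.
M_n = (A_s − A'_s) f_y (d − a/2) + A'_s f_y (d − d') = [1962120 × (695 − 105.695) + 399230 × (695 − 59)] × 10⁻⁶ = 1156.29 + 253.91 = 1410.20 kN·m.

M_n ≈ 1410 kN·m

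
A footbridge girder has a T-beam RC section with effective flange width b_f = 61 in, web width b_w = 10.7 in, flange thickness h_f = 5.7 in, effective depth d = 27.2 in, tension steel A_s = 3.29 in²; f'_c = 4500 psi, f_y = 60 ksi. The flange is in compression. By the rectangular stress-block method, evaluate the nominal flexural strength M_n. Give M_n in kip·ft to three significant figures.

M_n ≈ 440 kip·ft

Tension: T = A_s f_y = 3.29 × 60 = 197.4 kips.
Try a within the flange: a = T/(0.85 f'_c b_f) = 197.4/(0.85 × 4.5 × 61) = 0.846 in.
Since a = 0.846 ≤ h_f = 5.7 in, the stress block lies entirely in the flange; analyse as a rectangular beam of width b_f.
M_n = T(d − a/2) = 197.4 × (27.2 − 0.423) = 5285.8 kip·in.
M_n = 5285.8/12 = 440.48 kip·ft.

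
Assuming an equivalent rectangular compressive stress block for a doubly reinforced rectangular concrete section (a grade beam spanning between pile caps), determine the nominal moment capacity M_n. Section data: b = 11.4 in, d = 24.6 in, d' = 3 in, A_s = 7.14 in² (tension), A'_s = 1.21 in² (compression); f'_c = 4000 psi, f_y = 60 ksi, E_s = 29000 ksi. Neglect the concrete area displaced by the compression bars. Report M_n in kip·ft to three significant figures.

Assume both steels yield.
a = (A_s − A'_s) f_y/(0.85 f'_c b) = (7.14 − 1.21) × 60/(0.85 × 4 × 11.4) = 9.180 in.
c = a/β₁ = 9.180/0.85 = 10.800 in; ε'_s = 0.003(c − d')/c = 0.0022 ≥ ε_y = 0.0021, so the compression steel yields.
M_n = (A_s − A'_s) f_y (d − a/2) + A'_s f_y (d − d') = 355.8 × (24.6 − 4.59) + 72.6 × (24.6 − 3) = 7119.6 + 1568.2 = 8687.8 kip·in = 8687.8/12 = 723.98 kip·ft.

M_n ≈ 724 kip·ft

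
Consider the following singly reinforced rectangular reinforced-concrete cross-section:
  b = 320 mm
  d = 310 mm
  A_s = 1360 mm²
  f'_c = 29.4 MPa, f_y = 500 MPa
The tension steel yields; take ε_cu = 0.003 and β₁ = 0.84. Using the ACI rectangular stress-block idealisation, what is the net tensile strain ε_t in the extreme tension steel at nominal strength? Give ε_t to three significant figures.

a = A_s f_y/(0.85 f'_c b) = 85.03 mm.
β₁ = 0.84, so c = a/β₁ = 85.03/0.84 = 101.23 mm.
From the linear strain diagram with ε_cu = 0.003: ε_t = 0.003 (d − c)/c = 0.003 × (310 − 101.23)/101.23 = 0.00619.
Since ε_t ≥ 0.005, the section is tension-controlled.

ε_t ≈ 0.00619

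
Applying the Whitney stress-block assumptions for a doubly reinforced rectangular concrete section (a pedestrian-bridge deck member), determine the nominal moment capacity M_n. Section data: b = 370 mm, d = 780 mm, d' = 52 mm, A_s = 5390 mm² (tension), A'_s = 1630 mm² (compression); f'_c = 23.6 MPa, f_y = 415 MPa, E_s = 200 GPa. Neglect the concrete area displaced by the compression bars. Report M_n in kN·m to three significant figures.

M_n ≈ 1550 kN·m

Assume both tension and compression steel yield.
Net tension couple steel: A_s − A'_s = 3760 mm².
a = (A_s − A'_s) f_y / (0.85 f'_c b) = 1560400/(0.85 × 23.6 × 370) = 210.23 mm.
c = a/β₁ = 210.23/0.85 = 247.33 mm; ε'_s = 0.003(c − d')/c = 0.0024 ≥ f_y/E_s = 0.0021, so compression steel does yield.
M_n = (A_s − A'_s) f_y (d − a/2) + A'_s f_y (d − d') = [1560400 × (780 − 105.115) + 676450 × (780 − 52)] × 10⁻⁶ = 1053.09 + 492.46 = 1545.55 kN·m.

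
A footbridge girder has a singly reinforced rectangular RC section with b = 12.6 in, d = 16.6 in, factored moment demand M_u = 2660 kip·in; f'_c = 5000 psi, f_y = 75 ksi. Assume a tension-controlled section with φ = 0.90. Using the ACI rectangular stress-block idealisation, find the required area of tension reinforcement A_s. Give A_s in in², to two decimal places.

M_n = M_u/φ = 2660/0.90 = 2955.56 kip·in.
From M_n = 0.85 f'_c a b (d − a/2):
a = d − √(d² − 2M_n/(0.85 f'_c b)) = 16.6 − √(16.6² − 2 × 2955.56/(0.85 × 5 × 12.6)) = 3.748 in.
A_s = 0.85 f'_c a b / f_y = 0.85 × 5 × 3.748 × 12.6 / 75 = 2.676 in².

A_s ≈ 2.68 in²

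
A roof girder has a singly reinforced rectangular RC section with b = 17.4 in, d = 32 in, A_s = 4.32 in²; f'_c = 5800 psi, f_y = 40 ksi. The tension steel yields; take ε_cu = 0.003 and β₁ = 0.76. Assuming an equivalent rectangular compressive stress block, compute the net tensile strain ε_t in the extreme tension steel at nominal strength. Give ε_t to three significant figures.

a = A_s f_y/(0.85 f'_c b) = 2.014 in.
β₁ = 0.76, so c = a/β₁ = 2.014/0.76 = 2.650 in.
From the linear strain diagram with ε_cu = 0.003: ε_t = 0.003 (d − c)/c = 0.003 × (32 − 2.650)/2.650 = 0.0332.
Since ε_t ≥ 0.005, the section is tension-controlled.

ε_t ≈ 0.0332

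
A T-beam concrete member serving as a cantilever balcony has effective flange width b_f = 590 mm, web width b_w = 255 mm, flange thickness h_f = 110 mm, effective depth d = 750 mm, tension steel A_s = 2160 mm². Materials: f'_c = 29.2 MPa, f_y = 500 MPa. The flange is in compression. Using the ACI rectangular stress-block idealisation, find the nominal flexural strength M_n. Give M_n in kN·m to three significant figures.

M_n ≈ 770 kN·m

Tension: T = A_s f_y = 2160 × 500 = 1080000 N.
Try a within the flange: a = T/(0.85 f'_c b_f) = 1080000/(0.85 × 29.2 × 590) = 73.75 mm.
Since a = 73.75 ≤ h_f = 110 mm, the stress block lies entirely in the flange; analyse as a rectangular beam of width b_f.
M_n = T(d − a/2) = 1080000 × (750 − 36.875) = 770.18 × 10⁶ N·mm.
M_n = 770.18 kN·m.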